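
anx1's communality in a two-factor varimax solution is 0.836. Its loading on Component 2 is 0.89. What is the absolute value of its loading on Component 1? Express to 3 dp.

Under orthogonal rotation h² = Σλ², so λ_Component 1² = h² − (0.7921) = 0.836 − 0.7921 = 0.0439.
|λ| = √0.0439 = 0.2095.

0.210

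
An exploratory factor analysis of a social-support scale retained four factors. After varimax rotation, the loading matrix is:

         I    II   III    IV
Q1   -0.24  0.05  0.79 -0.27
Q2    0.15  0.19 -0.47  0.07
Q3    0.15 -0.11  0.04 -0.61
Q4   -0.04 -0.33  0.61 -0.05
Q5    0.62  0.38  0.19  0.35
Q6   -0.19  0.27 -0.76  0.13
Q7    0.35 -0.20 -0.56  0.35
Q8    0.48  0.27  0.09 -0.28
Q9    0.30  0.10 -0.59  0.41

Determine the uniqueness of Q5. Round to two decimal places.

h² = 0.62² + 0.38² + 0.19² + 0.35² = 0.3844 + 0.1444 + 0.0361 + 0.1225 = 0.6874
Uniqueness u² = 1 − h² = 1 − 0.6874 = 0.3126

0.31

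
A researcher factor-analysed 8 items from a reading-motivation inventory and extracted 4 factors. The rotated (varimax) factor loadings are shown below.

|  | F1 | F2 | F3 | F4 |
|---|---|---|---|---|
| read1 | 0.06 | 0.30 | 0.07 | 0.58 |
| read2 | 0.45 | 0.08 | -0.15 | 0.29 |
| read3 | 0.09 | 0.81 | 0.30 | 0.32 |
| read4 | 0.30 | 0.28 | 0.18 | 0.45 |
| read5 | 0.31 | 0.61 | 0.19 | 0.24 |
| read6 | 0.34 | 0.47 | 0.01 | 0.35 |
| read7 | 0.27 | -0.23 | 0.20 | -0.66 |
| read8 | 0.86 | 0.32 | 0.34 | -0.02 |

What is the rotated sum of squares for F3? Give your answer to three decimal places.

0.342

SS loadings for F3 = 0.07² + (-0.15)² + 0.30² + 0.18² + 0.19² + 0.01² + 0.20² + 0.34² = 0.0049 + 0.0225 + 0.0900 + 0.0324 + 0.0361 + 0.0001 + 0.0400 + 0.1156 = 0.3416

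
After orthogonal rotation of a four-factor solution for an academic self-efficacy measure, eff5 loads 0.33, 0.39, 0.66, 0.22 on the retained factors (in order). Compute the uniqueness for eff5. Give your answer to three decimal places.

h² = 0.33² + 0.39² + 0.66² + 0.22² = 0.1089 + 0.1521 + 0.4356 + 0.0484 = 0.7450
Uniqueness u² = 1 − h² = 1 − 0.7450 = 0.2550

0.255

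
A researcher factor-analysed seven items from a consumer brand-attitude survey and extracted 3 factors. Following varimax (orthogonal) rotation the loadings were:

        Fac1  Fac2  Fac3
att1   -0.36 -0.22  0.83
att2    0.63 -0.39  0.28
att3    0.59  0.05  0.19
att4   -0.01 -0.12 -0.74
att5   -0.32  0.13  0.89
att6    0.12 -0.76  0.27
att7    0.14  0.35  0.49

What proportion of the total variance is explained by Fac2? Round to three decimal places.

0.133

SS loadings for Fac2 = (-0.22)² + (-0.39)² + 0.05² + (-0.12)² + 0.13² + (-0.76)² + 0.35² = 0.9344
Proportion of variance = 0.9344 / 7 = 0.1335.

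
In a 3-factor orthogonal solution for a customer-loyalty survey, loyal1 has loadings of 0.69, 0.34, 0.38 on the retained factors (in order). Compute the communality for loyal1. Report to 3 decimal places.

h² = 0.69² + 0.34² + 0.38² = 0.4761 + 0.1156 + 0.1444 = 0.7361

0.736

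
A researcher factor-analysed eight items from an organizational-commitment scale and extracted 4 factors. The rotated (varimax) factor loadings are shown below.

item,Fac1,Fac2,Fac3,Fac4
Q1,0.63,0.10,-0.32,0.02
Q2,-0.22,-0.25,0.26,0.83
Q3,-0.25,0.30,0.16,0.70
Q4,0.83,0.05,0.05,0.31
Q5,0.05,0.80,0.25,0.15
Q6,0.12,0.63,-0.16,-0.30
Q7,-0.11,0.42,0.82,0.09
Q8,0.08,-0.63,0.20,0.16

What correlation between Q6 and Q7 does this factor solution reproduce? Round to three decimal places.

0.093

r̂ = Σ λ_i·λ_j across factors = (0.12)(-0.11) + (0.63)(0.42) + (-0.16)(0.82) + (-0.30)(0.09)
  = -0.0132 +0.2646 -0.1312 -0.0270 = 0.0932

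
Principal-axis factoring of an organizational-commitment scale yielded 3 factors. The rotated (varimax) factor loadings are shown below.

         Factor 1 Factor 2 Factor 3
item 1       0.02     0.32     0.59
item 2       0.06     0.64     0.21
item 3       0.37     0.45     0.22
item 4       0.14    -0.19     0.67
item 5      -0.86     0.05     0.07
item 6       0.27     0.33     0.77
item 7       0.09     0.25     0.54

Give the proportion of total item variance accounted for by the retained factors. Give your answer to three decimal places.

Communalities: 0.4509, 0.4573, 0.3878, 0.5046, 0.7470, 0.7747, 0.3622; Σh² = 3.6845.
Total variance with 7 standardized items is 7, so the solution explains 3.6845/7 = 0.5264.

0.526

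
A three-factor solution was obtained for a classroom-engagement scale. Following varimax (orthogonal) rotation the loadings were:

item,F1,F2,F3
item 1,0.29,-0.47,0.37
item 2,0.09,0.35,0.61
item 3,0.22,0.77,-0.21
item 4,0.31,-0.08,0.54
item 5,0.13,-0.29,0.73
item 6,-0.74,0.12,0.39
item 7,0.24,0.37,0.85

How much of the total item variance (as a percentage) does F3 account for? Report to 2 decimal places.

32.17%

SS loadings for F3 = 0.37² + 0.61² + (-0.21)² + 0.54² + 0.73² + 0.39² + 0.85² = 2.2522
With 7 standardized items, total variance = 7. Proportion = 2.2522/7 = 0.3217 → 32.17%.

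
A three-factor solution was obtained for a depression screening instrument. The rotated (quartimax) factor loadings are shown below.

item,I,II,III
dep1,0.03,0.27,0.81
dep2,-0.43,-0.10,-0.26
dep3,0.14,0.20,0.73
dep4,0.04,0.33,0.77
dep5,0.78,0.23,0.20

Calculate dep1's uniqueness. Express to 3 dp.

h² = 0.03² + 0.27² + 0.81² = 0.0009 + 0.0729 + 0.6561 = 0.7299
Uniqueness u² = 1 − h² = 1 − 0.7299 = 0.2701

0.270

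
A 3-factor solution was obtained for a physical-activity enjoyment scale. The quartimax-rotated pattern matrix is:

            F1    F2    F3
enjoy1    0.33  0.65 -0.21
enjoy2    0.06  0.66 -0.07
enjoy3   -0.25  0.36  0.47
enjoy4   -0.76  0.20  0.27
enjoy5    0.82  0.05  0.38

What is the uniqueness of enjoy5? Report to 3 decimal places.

h² = 0.82² + 0.05² + 0.38² = 0.6724 + 0.0025 + 0.1444 = 0.8193
Uniqueness u² = 1 − h² = 1 − 0.8193 = 0.1807

0.181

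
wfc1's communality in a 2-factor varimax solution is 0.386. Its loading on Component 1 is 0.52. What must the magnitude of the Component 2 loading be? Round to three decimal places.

0.340

Under orthogonal rotation h² = Σλ², so λ_Component 2² = h² − (0.2704) = 0.386 − 0.2704 = 0.1156.
|λ| = √0.1156 = 0.3400.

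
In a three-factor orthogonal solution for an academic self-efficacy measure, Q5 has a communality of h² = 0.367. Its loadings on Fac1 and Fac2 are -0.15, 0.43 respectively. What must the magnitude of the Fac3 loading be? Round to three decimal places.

Under orthogonal rotation h² = Σλ², so λ_Fac3² = h² − (0.2074) = 0.367 − 0.2074 = 0.1596.
|λ| = √0.1596 = 0.3995.

0.399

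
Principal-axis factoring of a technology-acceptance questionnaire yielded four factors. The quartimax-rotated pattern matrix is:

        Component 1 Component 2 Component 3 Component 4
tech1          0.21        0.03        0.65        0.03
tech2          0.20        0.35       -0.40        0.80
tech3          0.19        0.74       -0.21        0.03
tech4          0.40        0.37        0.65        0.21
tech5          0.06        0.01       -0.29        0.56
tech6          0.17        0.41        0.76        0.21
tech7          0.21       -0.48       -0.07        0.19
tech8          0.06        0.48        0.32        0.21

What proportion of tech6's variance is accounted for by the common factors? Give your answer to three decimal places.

0.819

h² = 0.17² + 0.41² + 0.76² + 0.21² = 0.0289 + 0.1681 + 0.5776 + 0.0441 = 0.8187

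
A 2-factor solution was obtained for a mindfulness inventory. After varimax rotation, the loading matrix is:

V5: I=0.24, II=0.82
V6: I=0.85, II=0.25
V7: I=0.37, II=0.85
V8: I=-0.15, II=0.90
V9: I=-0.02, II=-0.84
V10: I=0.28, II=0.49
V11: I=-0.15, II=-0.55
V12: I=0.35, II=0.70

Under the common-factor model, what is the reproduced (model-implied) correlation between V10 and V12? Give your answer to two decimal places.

r̂ = Σ λ_i·λ_j across factors = (0.28)(0.35) + (0.49)(0.70)
  = +0.0980 +0.3430 = 0.4410

0.44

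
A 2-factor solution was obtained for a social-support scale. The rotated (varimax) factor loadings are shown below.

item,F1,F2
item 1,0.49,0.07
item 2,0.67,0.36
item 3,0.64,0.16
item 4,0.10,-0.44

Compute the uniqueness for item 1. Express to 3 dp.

h² = 0.49² + 0.07² = 0.2401 + 0.0049 = 0.2450
Uniqueness u² = 1 − h² = 1 − 0.2450 = 0.7550

0.755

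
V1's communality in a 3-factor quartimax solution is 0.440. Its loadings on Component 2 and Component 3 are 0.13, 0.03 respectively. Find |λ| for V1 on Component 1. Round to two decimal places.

Under orthogonal rotation h² = Σλ², so λ_Component 1² = h² − (0.0178) = 0.440 − 0.0178 = 0.4222.
|λ| = √0.4222 = 0.6498.

0.65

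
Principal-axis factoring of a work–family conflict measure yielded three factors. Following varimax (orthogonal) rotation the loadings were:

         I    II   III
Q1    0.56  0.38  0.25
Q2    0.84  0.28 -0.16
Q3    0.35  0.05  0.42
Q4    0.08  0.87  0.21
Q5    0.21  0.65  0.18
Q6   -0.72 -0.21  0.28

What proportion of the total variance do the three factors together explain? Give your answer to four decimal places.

0.5965

Communalities: 0.5205, 0.8096, 0.3014, 0.8074, 0.4990, 0.6409; Σh² = 3.5788.
Total variance with 6 standardized items is 6, so the solution explains 3.5788/6 = 0.5965.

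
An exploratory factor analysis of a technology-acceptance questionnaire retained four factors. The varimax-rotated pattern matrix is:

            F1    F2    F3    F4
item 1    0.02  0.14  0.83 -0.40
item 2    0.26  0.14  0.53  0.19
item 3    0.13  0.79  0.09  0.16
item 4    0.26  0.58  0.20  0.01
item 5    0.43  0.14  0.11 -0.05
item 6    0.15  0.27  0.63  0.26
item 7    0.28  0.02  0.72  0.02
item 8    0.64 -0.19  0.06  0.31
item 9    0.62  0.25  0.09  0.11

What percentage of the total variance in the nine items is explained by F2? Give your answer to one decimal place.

SS loadings for F2 = 0.14² + 0.14² + 0.79² + 0.58² + 0.14² + 0.27² + 0.02² + (-0.19)² + 0.25² = 1.1912
With 9 standardized items, total variance = 9. Proportion = 1.1912/9 = 0.1324 → 13.24%.

13.2%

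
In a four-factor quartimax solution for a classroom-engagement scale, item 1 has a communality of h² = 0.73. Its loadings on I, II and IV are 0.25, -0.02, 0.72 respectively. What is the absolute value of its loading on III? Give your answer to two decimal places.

0.39

Under orthogonal rotation h² = Σλ², so λ_III² = h² − (0.5813) = 0.73 − 0.5813 = 0.1487.
|λ| = √0.1487 = 0.3856.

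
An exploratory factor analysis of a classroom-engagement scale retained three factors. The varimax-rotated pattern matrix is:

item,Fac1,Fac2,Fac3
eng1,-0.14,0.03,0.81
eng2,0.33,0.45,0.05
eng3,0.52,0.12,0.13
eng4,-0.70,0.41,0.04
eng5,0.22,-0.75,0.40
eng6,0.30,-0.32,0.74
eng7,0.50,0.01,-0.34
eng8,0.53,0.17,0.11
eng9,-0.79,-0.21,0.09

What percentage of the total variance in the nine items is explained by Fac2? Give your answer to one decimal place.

12.5%

SS loadings for Fac2 = 0.03² + 0.45² + 0.12² + 0.41² + (-0.75)² + (-0.32)² + 0.01² + 0.17² + (-0.21)² = 1.1239
With 9 standardized items, total variance = 9. Proportion = 1.1239/9 = 0.1249 → 12.49%.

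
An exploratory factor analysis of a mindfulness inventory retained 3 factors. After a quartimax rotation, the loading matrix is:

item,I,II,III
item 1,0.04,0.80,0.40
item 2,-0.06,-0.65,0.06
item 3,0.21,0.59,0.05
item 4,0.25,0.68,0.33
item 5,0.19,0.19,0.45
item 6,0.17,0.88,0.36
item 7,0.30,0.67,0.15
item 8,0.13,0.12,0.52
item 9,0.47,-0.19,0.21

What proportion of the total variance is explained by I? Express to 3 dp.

SS loadings for I = 0.04² + (-0.06)² + 0.21² + 0.25² + 0.19² + 0.17² + 0.30² + 0.13² + 0.47² = 0.5046
Proportion of variance = 0.5046 / 9 = 0.0561.

0.056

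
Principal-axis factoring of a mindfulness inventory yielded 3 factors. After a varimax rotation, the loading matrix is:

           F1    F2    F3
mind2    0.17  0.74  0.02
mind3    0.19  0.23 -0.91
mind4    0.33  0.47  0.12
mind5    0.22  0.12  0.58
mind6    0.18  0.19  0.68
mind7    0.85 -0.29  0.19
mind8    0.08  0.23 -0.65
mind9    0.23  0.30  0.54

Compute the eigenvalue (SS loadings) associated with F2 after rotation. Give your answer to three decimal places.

SS loadings for F2 = 0.74² + 0.23² + 0.47² + 0.12² + 0.19² + (-0.29)² + 0.23² + 0.30² = 0.5476 + 0.0529 + 0.2209 + 0.0144 + 0.0361 + 0.0841 + 0.0529 + 0.0900 = 1.0989

1.099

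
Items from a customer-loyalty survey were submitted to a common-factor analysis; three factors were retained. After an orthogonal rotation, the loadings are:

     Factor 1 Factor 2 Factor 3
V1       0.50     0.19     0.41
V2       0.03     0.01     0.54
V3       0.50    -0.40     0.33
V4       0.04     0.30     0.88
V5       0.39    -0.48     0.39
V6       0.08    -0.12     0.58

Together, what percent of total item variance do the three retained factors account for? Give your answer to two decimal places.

Communalities: 0.4542, 0.2926, 0.5189, 0.8660, 0.5346, 0.3572; Σh² = 3.0235.
Total variance with 6 standardized items is 6, so the solution explains 3.0235/6 = 0.5039 = 50.39%.

50.39%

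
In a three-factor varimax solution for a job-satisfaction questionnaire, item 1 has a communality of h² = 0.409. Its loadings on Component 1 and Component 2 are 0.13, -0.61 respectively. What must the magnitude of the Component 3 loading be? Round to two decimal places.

Under orthogonal rotation h² = Σλ², so λ_Component 3² = h² − (0.3890) = 0.409 − 0.3890 = 0.0200.
|λ| = √0.0200 = 0.1414.

0.14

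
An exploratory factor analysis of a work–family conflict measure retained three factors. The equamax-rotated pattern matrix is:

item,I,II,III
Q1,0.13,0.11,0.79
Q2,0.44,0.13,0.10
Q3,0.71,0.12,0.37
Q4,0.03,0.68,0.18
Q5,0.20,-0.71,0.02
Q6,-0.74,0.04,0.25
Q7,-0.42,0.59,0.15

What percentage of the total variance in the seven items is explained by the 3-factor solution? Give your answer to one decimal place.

Communalities: 0.6531, 0.2205, 0.6554, 0.4957, 0.5445, 0.6117, 0.5470; Σh² = 3.7279.
Total variance with 7 standardized items is 7, so the solution explains 3.7279/7 = 0.5326 = 53.26%.

53.3%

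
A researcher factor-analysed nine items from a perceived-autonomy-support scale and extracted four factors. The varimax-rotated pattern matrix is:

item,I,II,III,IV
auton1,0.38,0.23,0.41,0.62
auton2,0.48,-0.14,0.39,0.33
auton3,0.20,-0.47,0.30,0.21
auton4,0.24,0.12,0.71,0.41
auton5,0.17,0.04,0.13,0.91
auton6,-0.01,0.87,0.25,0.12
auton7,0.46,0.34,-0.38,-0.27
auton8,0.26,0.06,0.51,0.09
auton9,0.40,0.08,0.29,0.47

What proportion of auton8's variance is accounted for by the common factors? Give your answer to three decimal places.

0.339

h² = 0.26² + 0.06² + 0.51² + 0.09² = 0.0676 + 0.0036 + 0.2601 + 0.0081 = 0.3394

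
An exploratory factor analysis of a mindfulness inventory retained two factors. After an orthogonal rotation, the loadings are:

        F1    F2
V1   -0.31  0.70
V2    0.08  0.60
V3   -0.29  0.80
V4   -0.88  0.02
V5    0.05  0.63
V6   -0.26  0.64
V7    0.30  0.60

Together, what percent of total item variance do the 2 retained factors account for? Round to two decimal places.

Communalities: 0.5861, 0.3664, 0.7241, 0.7748, 0.3994, 0.4772, 0.4500; Σh² = 3.7780.
Total variance with 7 standardized items is 7, so the solution explains 3.7780/7 = 0.5397 = 53.97%.

53.97%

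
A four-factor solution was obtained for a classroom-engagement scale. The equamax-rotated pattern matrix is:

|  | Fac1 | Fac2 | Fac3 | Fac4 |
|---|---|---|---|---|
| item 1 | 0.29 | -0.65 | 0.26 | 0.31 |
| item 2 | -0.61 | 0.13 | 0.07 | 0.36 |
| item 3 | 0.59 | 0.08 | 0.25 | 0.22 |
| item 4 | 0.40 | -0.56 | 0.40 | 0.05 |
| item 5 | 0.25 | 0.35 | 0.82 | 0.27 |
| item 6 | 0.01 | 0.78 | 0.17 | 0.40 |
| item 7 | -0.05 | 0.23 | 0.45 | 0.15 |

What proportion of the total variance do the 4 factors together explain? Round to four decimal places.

0.6148

SS loadings by factor: 1.0294, 1.5432, 1.1988, 0.5320; total = 4.3034.
Total variance with 7 standardized items is 7, so the solution explains 4.3034/7 = 0.6148.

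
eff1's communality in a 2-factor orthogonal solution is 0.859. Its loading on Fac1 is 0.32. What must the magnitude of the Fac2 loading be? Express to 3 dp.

0.870

Under orthogonal rotation h² = Σλ², so λ_Fac2² = h² − (0.1024) = 0.859 − 0.1024 = 0.7566.
|λ| = √0.7566 = 0.8698.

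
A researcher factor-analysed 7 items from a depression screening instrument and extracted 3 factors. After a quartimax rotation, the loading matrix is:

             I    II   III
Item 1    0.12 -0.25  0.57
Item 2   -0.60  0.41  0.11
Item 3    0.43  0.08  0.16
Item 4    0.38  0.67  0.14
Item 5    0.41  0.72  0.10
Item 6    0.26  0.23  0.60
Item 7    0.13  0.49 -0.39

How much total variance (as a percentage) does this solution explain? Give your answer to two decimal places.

47.97%

Communalities: 0.4018, 0.5402, 0.2169, 0.6129, 0.6965, 0.4805, 0.4091; Σh² = 3.3579.
Total variance with 7 standardized items is 7, so the solution explains 3.3579/7 = 0.4797 = 47.97%.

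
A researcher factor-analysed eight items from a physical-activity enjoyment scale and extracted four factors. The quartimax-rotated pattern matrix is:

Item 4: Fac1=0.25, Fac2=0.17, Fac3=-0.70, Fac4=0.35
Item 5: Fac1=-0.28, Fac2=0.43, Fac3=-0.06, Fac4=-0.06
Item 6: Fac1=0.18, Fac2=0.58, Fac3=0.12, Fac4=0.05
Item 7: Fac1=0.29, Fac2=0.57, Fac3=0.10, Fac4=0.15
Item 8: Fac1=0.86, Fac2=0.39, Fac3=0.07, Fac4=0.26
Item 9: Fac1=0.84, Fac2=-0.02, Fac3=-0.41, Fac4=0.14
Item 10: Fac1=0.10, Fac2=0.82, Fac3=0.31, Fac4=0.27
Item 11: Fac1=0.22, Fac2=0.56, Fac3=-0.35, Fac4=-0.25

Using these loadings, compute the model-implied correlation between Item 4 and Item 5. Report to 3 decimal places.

r̂ = Σ λ_i·λ_j across factors = (0.25)(-0.28) + (0.17)(0.43) + (-0.70)(-0.06) + (0.35)(-0.06)
  = -0.0700 +0.0731 +0.0420 -0.0210 = 0.0241

0.024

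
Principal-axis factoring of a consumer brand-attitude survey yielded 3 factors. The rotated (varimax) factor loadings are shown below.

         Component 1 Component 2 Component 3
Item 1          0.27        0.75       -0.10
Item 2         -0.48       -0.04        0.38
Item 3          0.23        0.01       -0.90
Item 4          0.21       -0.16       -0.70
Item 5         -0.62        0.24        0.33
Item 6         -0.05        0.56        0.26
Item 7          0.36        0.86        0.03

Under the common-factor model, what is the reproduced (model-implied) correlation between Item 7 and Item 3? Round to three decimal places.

0.064

r̂ = Σ λ_i·λ_j across factors = (0.36)(0.23) + (0.86)(0.01) + (0.03)(-0.90)
  = +0.0828 +0.0086 -0.0270 = 0.0644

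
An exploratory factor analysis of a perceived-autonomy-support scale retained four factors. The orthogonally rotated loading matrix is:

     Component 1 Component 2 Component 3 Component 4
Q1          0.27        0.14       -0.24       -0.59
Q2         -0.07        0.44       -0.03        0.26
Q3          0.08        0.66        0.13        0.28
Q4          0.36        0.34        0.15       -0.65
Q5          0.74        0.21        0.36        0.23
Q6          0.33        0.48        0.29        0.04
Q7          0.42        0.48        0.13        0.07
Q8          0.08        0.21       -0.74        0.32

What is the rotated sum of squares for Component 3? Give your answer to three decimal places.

0.876

SS loadings for Component 3 = (-0.24)² + (-0.03)² + 0.13² + 0.15² + 0.36² + 0.29² + 0.13² + (-0.74)² = 0.0576 + 0.0009 + 0.0169 + 0.0225 + 0.1296 + 0.0841 + 0.0169 + 0.5476 = 0.8761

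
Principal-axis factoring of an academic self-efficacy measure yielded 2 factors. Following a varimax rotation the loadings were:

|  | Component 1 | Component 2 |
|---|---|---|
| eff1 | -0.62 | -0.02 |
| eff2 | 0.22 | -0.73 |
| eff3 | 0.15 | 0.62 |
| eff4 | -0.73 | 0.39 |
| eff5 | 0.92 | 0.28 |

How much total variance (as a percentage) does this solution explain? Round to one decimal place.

59.7%

Communalities: 0.3848, 0.5813, 0.4069, 0.6850, 0.9248; Σh² = 2.9828.
Total variance with 5 standardized items is 5, so the solution explains 2.9828/5 = 0.5966 = 59.66%.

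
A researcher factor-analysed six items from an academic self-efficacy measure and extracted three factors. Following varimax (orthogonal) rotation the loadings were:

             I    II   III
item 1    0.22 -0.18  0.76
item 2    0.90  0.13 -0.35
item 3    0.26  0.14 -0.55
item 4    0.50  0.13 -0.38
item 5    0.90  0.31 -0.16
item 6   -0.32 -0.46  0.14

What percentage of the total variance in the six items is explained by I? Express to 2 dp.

SS loadings for I = 0.22² + 0.90² + 0.26² + 0.50² + 0.90² + (-0.32)² = 2.0884
With 6 standardized items, total variance = 6. Proportion = 2.0884/6 = 0.3481 → 34.81%.

34.81%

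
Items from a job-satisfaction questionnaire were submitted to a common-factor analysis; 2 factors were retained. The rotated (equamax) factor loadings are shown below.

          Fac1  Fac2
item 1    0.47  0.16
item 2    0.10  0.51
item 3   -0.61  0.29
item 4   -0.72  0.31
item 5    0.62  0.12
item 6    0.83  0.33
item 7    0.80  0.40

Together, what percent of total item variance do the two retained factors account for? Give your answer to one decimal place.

51.2%

SS loadings by factor: 2.8347, 0.7492; total = 3.5839.
Total variance with 7 standardized items is 7, so the solution explains 3.5839/7 = 0.5120 = 51.20%.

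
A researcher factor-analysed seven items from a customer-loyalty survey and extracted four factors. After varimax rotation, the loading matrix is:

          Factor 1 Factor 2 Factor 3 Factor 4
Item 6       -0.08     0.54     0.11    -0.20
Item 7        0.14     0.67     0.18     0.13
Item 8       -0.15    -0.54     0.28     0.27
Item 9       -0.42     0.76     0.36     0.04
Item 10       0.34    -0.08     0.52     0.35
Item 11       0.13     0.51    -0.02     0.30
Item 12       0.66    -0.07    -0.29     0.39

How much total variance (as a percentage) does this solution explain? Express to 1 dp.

Communalities: 0.3501, 0.5178, 0.4654, 0.8852, 0.5149, 0.3674, 0.6767; Σh² = 3.7775.
Total variance with 7 standardized items is 7, so the solution explains 3.7775/7 = 0.5396 = 53.96%.

54.0%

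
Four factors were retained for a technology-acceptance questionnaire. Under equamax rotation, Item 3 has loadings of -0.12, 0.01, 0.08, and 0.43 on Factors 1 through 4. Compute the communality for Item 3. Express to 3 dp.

h² = (-0.12)² + 0.01² + 0.08² + 0.43² = 0.0144 + 0.0001 + 0.0064 + 0.1849 = 0.2058

0.206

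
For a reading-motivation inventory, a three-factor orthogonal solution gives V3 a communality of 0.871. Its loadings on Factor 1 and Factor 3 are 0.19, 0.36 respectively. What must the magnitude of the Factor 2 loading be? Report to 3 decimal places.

Under orthogonal rotation h² = Σλ², so λ_Factor 2² = h² − (0.1657) = 0.871 − 0.1657 = 0.7053.
|λ| = √0.7053 = 0.8398.

0.840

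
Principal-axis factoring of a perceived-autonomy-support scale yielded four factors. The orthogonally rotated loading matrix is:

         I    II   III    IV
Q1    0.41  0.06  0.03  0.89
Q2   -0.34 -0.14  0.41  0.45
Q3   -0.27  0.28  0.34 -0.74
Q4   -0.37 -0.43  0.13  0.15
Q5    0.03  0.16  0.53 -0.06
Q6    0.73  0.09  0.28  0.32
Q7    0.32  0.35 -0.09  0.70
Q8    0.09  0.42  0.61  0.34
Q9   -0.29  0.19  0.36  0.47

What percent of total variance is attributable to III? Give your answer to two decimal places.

SS loadings for III = 0.03² + 0.41² + 0.34² + 0.13² + 0.53² + 0.28² + (-0.09)² + 0.61² + 0.36² = 1.1706
With 9 standardized items, total variance = 9. Proportion = 1.1706/9 = 0.1301 → 13.01%.

13.01%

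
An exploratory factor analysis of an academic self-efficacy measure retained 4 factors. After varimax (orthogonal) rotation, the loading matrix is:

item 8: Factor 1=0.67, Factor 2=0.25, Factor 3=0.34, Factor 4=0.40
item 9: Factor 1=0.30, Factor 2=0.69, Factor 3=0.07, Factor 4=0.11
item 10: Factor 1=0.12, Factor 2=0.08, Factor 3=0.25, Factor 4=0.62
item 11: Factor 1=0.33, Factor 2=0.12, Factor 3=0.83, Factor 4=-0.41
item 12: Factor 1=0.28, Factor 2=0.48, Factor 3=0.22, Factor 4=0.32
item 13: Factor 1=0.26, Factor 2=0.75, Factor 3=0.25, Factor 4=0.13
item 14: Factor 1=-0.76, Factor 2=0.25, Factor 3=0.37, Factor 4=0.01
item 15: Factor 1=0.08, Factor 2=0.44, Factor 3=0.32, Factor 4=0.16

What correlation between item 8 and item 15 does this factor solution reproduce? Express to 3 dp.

r̂ = Σ λ_i·λ_j across factors = (0.67)(0.08) + (0.25)(0.44) + (0.34)(0.32) + (0.40)(0.16)
  = +0.0536 +0.1100 +0.1088 +0.0640 = 0.3364

0.336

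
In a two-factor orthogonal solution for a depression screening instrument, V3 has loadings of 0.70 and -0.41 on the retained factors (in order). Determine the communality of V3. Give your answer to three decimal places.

h² = 0.70² + (-0.41)² = 0.4900 + 0.1681 = 0.6581

0.658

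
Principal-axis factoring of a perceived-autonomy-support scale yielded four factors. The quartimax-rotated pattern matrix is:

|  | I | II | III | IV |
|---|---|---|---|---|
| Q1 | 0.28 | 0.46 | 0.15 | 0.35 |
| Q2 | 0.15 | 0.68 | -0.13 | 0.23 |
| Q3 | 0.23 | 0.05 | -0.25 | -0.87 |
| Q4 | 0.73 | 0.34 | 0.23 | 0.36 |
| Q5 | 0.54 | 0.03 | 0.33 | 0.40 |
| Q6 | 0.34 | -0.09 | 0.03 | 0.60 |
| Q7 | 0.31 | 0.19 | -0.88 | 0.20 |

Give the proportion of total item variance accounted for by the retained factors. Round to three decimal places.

Communalities: 0.4350, 0.5547, 0.8748, 0.8310, 0.5614, 0.4846, 0.9466; Σh² = 4.6881.
Total variance with 7 standardized items is 7, so the solution explains 4.6881/7 = 0.6697.

0.670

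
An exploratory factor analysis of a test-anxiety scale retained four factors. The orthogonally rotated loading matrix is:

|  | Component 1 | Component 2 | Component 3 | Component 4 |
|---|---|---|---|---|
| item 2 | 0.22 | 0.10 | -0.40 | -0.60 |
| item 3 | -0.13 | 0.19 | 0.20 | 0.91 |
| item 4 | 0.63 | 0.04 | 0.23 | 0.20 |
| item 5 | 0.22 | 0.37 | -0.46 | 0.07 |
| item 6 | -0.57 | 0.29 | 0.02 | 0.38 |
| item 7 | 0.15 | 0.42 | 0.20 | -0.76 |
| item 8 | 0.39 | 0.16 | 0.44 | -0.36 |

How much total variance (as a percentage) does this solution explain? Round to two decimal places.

SS loadings by factor: 1.0101, 0.4707, 0.6985, 2.0846; total = 4.2639.
Total variance with 7 standardized items is 7, so the solution explains 4.2639/7 = 0.6091 = 60.91%.

60.91%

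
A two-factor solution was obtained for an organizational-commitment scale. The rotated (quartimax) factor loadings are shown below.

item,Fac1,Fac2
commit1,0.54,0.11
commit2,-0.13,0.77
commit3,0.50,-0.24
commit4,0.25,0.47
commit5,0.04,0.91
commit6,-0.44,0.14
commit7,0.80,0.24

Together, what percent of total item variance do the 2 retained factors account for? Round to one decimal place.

Communalities: 0.3037, 0.6098, 0.3076, 0.2834, 0.8297, 0.2132, 0.6976; Σh² = 3.2450.
Total variance with 7 standardized items is 7, so the solution explains 3.2450/7 = 0.4636 = 46.36%.

46.4%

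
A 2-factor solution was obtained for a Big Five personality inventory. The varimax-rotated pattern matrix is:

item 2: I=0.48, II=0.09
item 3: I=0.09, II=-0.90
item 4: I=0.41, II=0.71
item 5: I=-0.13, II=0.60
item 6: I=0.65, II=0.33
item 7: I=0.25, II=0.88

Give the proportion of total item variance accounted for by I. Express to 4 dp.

0.1514

SS loadings for I = 0.48² + 0.09² + 0.41² + (-0.13)² + 0.65² + 0.25² = 0.9085
Proportion of variance = 0.9085 / 6 = 0.1514.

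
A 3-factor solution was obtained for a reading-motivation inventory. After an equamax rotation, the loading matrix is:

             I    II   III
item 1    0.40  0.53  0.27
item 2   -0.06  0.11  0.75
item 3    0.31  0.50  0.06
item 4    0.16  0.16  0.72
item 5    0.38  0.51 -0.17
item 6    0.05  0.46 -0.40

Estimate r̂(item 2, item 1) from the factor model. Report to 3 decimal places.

0.237

r̂ = Σ λ_i·λ_j across factors = (-0.06)(0.40) + (0.11)(0.53) + (0.75)(0.27)
  = -0.0240 +0.0583 +0.2025 = 0.2368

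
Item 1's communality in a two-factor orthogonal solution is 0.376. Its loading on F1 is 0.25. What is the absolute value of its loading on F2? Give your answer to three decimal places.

0.560

Under orthogonal rotation h² = Σλ², so λ_F2² = h² − (0.0625) = 0.376 − 0.0625 = 0.3135.
|λ| = √0.3135 = 0.5599.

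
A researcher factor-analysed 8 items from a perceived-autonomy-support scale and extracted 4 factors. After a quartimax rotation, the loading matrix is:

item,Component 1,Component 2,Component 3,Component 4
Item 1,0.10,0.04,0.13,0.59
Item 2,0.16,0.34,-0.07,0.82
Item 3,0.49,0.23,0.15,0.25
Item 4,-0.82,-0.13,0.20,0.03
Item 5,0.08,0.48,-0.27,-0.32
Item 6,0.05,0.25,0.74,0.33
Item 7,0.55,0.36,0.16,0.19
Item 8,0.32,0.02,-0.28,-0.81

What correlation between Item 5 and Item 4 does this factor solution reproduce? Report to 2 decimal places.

-0.19

r̂ = Σ λ_i·λ_j across factors = (0.08)(-0.82) + (0.48)(-0.13) + (-0.27)(0.20) + (-0.32)(0.03)
  = -0.0656 -0.0624 -0.0540 -0.0096 = -0.1916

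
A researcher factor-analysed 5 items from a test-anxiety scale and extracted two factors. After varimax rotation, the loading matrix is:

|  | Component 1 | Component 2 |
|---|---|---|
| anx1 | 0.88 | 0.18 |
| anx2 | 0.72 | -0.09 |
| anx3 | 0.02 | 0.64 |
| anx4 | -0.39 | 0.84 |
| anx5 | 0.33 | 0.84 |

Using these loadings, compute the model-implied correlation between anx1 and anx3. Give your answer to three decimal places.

0.133

r̂ = Σ λ_i·λ_j across factors = (0.88)(0.02) + (0.18)(0.64)
  = +0.0176 +0.1152 = 0.1328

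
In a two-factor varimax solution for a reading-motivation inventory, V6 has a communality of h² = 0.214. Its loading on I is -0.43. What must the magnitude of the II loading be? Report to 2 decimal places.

0.17

Under orthogonal rotation h² = Σλ², so λ_II² = h² − (0.1849) = 0.214 − 0.1849 = 0.0291.
|λ| = √0.0291 = 0.1706.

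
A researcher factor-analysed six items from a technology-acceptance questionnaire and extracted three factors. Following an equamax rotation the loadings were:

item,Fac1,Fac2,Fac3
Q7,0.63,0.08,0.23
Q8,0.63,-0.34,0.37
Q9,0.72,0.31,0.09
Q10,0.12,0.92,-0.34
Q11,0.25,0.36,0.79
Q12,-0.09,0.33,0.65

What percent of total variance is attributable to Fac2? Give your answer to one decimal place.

21.7%

SS loadings for Fac2 = 0.08² + (-0.34)² + 0.31² + 0.92² + 0.36² + 0.33² = 1.3030
With 6 standardized items, total variance = 6. Proportion = 1.3030/6 = 0.2172 → 21.72%.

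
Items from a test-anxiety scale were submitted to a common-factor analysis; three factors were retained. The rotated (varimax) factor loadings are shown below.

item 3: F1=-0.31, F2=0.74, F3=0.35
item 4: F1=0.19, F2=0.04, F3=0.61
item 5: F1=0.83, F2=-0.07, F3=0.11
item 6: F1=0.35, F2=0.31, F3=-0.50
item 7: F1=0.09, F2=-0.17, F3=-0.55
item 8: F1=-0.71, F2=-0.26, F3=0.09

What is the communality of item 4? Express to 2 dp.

h² = 0.19² + 0.04² + 0.61² = 0.0361 + 0.0016 + 0.3721 = 0.4098

0.41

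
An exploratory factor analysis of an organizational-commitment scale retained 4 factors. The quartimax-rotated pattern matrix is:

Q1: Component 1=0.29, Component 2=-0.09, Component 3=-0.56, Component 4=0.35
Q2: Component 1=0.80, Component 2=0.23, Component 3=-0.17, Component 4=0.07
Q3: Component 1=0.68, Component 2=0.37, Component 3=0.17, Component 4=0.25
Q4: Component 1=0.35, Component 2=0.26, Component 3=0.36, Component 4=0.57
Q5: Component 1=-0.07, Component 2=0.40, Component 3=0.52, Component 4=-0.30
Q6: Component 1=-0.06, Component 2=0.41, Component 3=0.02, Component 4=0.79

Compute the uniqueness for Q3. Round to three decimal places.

h² = 0.68² + 0.37² + 0.17² + 0.25² = 0.4624 + 0.1369 + 0.0289 + 0.0625 = 0.6907
Uniqueness u² = 1 − h² = 1 − 0.6907 = 0.3093

0.309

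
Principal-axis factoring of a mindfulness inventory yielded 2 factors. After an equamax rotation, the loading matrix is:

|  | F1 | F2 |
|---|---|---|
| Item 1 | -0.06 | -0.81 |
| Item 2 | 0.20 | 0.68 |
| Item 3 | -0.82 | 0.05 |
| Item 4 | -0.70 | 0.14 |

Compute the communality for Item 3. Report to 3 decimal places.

h² = (-0.82)² + 0.05² = 0.6724 + 0.0025 = 0.6749

0.675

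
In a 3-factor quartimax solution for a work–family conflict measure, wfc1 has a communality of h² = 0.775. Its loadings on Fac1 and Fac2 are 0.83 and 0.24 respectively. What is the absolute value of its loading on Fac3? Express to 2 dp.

0.17

Under orthogonal rotation h² = Σλ², so λ_Fac3² = h² − (0.7465) = 0.775 − 0.7465 = 0.0285.
|λ| = √0.0285 = 0.1688.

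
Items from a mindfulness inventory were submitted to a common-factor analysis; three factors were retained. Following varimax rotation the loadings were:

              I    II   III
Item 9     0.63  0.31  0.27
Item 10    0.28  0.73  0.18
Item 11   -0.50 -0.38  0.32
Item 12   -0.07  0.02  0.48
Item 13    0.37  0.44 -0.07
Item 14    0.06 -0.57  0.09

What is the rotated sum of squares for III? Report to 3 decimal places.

0.451

SS loadings for III = 0.27² + 0.18² + 0.32² + 0.48² + (-0.07)² + 0.09² = 0.0729 + 0.0324 + 0.1024 + 0.2304 + 0.0049 + 0.0081 = 0.4511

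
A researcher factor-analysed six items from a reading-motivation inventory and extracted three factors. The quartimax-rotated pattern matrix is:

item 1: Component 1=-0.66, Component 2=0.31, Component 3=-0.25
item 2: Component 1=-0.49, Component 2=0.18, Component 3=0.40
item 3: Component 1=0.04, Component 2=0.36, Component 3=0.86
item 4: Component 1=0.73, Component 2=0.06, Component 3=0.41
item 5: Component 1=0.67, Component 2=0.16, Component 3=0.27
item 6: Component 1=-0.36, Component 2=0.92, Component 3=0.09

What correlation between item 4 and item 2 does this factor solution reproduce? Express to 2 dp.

-0.18

r̂ = Σ λ_i·λ_j across factors = (0.73)(-0.49) + (0.06)(0.18) + (0.41)(0.40)
  = -0.3577 +0.0108 +0.1640 = -0.1829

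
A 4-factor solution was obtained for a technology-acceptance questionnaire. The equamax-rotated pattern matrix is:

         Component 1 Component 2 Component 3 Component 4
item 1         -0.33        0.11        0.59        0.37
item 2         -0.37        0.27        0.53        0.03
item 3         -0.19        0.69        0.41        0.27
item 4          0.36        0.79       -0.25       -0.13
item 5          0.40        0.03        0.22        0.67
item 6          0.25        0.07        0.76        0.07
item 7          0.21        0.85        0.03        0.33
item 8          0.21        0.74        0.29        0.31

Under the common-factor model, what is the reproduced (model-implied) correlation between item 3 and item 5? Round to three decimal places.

r̂ = Σ λ_i·λ_j across factors = (-0.19)(0.40) + (0.69)(0.03) + (0.41)(0.22) + (0.27)(0.67)
  = -0.0760 +0.0207 +0.0902 +0.1809 = 0.2158

0.216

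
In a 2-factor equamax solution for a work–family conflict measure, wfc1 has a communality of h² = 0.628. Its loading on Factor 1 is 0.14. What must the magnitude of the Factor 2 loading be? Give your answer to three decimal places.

Under orthogonal rotation h² = Σλ², so λ_Factor 2² = h² − (0.0196) = 0.628 − 0.0196 = 0.6084.
|λ| = √0.6084 = 0.7800.

0.780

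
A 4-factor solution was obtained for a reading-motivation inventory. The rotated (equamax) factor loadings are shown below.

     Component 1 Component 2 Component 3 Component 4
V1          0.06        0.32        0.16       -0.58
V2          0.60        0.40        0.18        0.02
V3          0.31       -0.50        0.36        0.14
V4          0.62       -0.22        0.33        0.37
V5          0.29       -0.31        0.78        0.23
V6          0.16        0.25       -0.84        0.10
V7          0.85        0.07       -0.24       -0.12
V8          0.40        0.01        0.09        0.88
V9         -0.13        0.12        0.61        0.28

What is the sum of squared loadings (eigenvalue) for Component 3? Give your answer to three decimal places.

2.048

SS loadings for Component 3 = 0.16² + 0.18² + 0.36² + 0.33² + 0.78² + (-0.84)² + (-0.24)² + 0.09² + 0.61² = 0.0256 + 0.0324 + 0.1296 + 0.1089 + 0.6084 + 0.7056 + 0.0576 + 0.0081 + 0.3721 = 2.0483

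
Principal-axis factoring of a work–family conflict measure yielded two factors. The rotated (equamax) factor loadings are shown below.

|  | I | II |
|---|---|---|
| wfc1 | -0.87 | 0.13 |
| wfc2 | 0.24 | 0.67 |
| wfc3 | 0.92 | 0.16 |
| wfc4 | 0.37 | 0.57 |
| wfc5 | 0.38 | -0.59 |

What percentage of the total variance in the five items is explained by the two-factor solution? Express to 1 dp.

62.1%

SS loadings by factor: 1.9422, 1.1644; total = 3.1066.
Total variance with 5 standardized items is 5, so the solution explains 3.1066/5 = 0.6213 = 62.13%.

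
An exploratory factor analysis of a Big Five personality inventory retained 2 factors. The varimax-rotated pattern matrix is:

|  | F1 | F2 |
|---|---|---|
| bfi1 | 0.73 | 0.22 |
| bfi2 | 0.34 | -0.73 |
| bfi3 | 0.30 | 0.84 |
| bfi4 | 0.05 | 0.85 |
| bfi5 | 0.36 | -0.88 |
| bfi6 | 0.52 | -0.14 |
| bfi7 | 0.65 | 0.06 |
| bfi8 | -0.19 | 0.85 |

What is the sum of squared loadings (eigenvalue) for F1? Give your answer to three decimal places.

1.600

SS loadings for F1 = 0.73² + 0.34² + 0.30² + 0.05² + 0.36² + 0.52² + 0.65² + (-0.19)² = 0.5329 + 0.1156 + 0.0900 + 0.0025 + 0.1296 + 0.2704 + 0.4225 + 0.0361 = 1.5996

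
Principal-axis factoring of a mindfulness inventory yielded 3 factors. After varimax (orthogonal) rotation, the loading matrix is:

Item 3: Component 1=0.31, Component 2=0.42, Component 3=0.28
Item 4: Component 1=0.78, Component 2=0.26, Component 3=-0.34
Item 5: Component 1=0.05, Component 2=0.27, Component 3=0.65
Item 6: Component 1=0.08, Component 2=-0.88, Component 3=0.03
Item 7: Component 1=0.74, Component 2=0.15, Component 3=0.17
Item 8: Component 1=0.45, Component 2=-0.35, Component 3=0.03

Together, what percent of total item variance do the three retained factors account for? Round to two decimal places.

55.78%

Communalities: 0.3509, 0.7916, 0.4979, 0.7817, 0.5990, 0.3259; Σh² = 3.3470.
Total variance with 6 standardized items is 6, so the solution explains 3.3470/6 = 0.5578 = 55.78%.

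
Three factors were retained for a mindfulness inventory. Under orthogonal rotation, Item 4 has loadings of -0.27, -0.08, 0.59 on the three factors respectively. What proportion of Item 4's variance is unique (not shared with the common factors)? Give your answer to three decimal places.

h² = (-0.27)² + (-0.08)² + 0.59² = 0.0729 + 0.0064 + 0.3481 = 0.4274
Uniqueness u² = 1 − h² = 1 − 0.4274 = 0.5726

0.573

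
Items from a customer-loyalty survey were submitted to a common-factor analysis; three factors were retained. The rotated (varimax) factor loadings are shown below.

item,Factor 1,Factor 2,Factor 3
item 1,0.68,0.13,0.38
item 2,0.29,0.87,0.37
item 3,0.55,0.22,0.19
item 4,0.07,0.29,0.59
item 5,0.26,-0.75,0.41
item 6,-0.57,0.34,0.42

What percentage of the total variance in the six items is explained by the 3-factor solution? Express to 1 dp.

64.0%

SS loadings by factor: 1.2464, 1.5844, 1.0100; total = 3.8408.
Total variance with 6 standardized items is 6, so the solution explains 3.8408/6 = 0.6401 = 64.01%.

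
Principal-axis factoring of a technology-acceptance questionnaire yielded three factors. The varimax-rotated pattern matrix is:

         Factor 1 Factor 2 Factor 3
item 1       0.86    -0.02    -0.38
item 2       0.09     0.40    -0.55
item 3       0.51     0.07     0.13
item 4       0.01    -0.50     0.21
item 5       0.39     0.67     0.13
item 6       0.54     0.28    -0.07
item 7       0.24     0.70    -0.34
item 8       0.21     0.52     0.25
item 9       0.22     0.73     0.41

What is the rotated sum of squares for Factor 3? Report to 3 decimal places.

0.876

SS loadings for Factor 3 = (-0.38)² + (-0.55)² + 0.13² + 0.21² + 0.13² + (-0.07)² + (-0.34)² + 0.25² + 0.41² = 0.1444 + 0.3025 + 0.0169 + 0.0441 + 0.0169 + 0.0049 + 0.1156 + 0.0625 + 0.1681 = 0.8759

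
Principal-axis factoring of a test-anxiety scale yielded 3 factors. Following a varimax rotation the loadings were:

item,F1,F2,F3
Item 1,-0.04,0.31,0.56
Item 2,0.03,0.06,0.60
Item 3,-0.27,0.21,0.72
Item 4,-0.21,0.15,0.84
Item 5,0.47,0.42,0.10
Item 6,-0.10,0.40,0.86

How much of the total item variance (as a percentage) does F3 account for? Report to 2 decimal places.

SS loadings for F3 = 0.56² + 0.60² + 0.72² + 0.84² + 0.10² + 0.86² = 2.6472
With 6 standardized items, total variance = 6. Proportion = 2.6472/6 = 0.4412 → 44.12%.

44.12%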